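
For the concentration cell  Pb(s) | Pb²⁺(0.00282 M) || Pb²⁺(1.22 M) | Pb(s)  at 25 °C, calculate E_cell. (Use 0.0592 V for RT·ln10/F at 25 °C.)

0.078 V

Both half-cells are Pb²⁺/Pb, so E°_cell = 0. The concentrated side is the cathode; the cell reaction moves Pb²⁺ from high to low concentration with n = 2.
Q = [Pb²⁺]_dilute/[Pb²⁺]_conc = 0.00282/1.22 = 0.00231.
E = 0 − (0.0592/2) log Q = −(0.0592/2)(-2.636) = 0.0780 V.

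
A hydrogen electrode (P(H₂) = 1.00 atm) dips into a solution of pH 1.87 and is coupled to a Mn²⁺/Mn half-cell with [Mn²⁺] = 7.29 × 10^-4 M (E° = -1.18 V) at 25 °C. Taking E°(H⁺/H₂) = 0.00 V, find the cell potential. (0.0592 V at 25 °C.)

1.16 V

The hydrogen couple is the cathode, so E°_cell = 1.18 V; n = 2.
[H⁺] = 10^(−1.87) = 0.013 M, and Q = [Mn²⁺]·P(H₂) / [H⁺]^2 = 4.01.
E = E° − (0.0592/2) log Q = 1.18 − (0.0592/2)(0.603) = 1.162 V.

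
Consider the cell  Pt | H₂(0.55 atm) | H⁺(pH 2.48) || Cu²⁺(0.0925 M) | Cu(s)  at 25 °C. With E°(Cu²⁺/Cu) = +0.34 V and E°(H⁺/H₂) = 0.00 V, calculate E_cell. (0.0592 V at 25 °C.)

0.45 V

The Cu²⁺/Cu couple is the cathode, so E°_cell = 0.34 V; n = 2.
[H⁺] = 10^(−2.48) = 0.0033 M, and Q = [H⁺]^2 / ([Cu²⁺]·P(H₂)) = 2.16 × 10^-4.
E = E° − (0.0592/2) log Q = 0.34 − (0.0592/2)(-3.667) = 0.449 V.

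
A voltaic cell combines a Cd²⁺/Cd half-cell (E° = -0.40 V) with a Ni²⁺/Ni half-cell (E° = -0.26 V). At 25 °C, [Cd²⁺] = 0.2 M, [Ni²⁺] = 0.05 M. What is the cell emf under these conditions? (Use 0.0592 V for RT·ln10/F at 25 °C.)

0.122 V

The Ni²⁺/Ni couple has the higher reduction potential and acts as the cathode, so E°_cell = -0.26 − (-0.40) = 0.14 V.
Balancing electrons gives n = 2; the reaction quotient is Q = [Cd²⁺]/[Ni²⁺] = 4.00.
At 25 °C, E = E° − (0.0592/n) log Q = 0.14 − (0.0592/2)(0.602) = 0.140 − 0.018 = 0.122 V.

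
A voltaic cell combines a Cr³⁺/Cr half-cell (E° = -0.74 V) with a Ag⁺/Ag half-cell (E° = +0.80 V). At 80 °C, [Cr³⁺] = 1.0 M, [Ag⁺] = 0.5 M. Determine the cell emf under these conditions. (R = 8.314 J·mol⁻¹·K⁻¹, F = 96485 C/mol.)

1.52 V

The Ag⁺/Ag couple has the higher reduction potential and acts as the cathode, so E°_cell = +0.80 − (-0.74) = 1.54 V.
Balancing electrons gives n = 3; the reaction quotient is Q = [Cr³⁺]/[Ag⁺]^3 = 8.00.
E = E° − (RT/nF) ln Q = 1.54 − (8.314×353)/(3×96485) × (2.079) = 1.540 − 0.021 = 1.519 V.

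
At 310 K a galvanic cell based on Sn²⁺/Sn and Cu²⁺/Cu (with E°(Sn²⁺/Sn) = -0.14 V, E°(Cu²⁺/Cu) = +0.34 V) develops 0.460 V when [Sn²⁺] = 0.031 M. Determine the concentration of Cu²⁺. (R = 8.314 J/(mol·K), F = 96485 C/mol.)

From the Nernst equation, ln Q = nF(E° − E)/RT = 2×96485×(0.48 − 0.460)/(8.314×310) = 1.497, so Q = 4.47.
With Q = [Sn²⁺]/[Cu²⁺] and the known concentrations, [Cu²⁺] in the denominator gives [Cu²⁺] = 0.0069 M.

0.0069 M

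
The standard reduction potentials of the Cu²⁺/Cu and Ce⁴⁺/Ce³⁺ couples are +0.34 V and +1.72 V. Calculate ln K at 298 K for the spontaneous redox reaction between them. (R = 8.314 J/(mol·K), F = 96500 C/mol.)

ln K = 107.5

E°_cell = +1.72 − (+0.34) = 1.38 V, with n = 2 electrons transferred.
At equilibrium E = 0, so the Nernst equation gives ln K = nFE°/RT = (2)(96500)(1.38)/((8.314)(298)) = 107.50.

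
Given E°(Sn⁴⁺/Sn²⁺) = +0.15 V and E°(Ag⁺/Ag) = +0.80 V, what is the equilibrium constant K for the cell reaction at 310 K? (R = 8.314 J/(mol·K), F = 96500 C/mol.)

1.4 × 10^21

E°_cell = +0.80 − (+0.15) = 0.65 V, with n = 2 electrons transferred.
At equilibrium E = 0, so the Nernst equation gives ln K = nFE°/RT = (2)(96500)(0.65)/((8.314)(310)) = 48.67.
K = e^48.67 = 1.4 × 10^21.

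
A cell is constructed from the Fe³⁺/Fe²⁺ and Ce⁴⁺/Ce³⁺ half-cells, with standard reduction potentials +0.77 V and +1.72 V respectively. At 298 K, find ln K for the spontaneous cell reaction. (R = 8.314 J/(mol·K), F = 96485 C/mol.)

E°_cell = +1.72 − (+0.77) = 0.95 V, with n = 1 electron transferred.
At equilibrium E = 0, so the Nernst equation gives ln K = nFE°/RT = (1)(96485)(0.95)/((8.314)(298)) = 37.00.

ln K = 37.0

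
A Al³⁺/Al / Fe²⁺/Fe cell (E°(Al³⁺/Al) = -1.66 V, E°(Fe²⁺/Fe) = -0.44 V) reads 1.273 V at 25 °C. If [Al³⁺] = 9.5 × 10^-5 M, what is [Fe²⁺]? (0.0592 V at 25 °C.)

From the Nernst equation, log Q = n(E° − E)/0.0592 = 6(1.22 − 1.273)/0.0592 = -5.372, so Q = 4.25 × 10^-6.
With Q = [Al³⁺]^2/[Fe²⁺]^3 and the known concentrations, [Fe²⁺]^3 in the denominator gives [Fe²⁺] = 0.13 M.

0.13 M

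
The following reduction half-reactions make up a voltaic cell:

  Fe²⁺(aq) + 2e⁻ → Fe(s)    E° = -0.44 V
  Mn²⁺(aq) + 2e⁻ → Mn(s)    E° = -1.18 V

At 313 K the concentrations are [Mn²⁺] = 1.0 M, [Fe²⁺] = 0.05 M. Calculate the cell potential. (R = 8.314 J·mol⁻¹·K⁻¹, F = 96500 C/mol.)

0.700 V

The Fe²⁺/Fe couple has the higher reduction potential and acts as the cathode, so E°_cell = -0.44 − (-1.18) = 0.74 V.
Balancing electrons gives n = 2; the reaction quotient is Q = [Mn²⁺]/[Fe²⁺] = 20.0.
E = E° − (RT/nF) ln Q = 0.74 − (8.314×313)/(2×96500) × (2.996) = 0.740 − 0.040 = 0.700 V.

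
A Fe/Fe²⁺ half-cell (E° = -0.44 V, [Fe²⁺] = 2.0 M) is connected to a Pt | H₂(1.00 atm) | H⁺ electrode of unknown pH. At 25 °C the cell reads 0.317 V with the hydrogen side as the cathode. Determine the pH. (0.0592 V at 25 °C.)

E°_cell = 0.44 V and n = 2.
log Q = n(E° − E)/0.0592 = 2×(0.44 − 0.317)/0.0592 = 4.155.
With Q = [Fe²⁺]·P(H₂) / [H⁺]^2, solving for [H⁺] gives log[H⁺] = -1.927, so pH = 1.93.

pH = 1.93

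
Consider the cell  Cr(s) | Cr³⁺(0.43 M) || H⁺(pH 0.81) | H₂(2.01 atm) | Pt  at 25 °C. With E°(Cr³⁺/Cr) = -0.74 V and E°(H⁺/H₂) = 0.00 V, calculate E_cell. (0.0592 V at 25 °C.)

The hydrogen couple is the cathode, so E°_cell = 0.74 V; n = 6.
[H⁺] = 10^(−0.81) = 0.15 M, and Q = [Cr³⁺]^2·P(H₂)^3 / [H⁺]^6 = 1.09 × 10^5.
E = E° − (0.0592/6) log Q = 0.74 − (0.0592/6)(5.037) = 0.690 V.

0.69 V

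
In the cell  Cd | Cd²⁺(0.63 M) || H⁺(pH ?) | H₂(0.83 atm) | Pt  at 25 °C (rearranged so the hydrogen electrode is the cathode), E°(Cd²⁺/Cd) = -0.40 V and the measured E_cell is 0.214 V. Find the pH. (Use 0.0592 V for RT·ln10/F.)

pH = 3.28

E°_cell = 0.40 V and n = 2.
log Q = n(E° − E)/0.0592 = 2×(0.40 − 0.214)/0.0592 = 6.284.
With Q = [Cd²⁺]·P(H₂) / [H⁺]^2, solving for [H⁺] gives log[H⁺] = -3.283, so pH = 3.28.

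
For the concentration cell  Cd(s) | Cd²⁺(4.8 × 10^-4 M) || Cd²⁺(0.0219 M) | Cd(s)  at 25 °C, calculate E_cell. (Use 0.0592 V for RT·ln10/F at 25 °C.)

Both half-cells are Cd²⁺/Cd, so E°_cell = 0. The concentrated side is the cathode; the cell reaction moves Cd²⁺ from high to low concentration with n = 2.
Q = [Cd²⁺]_dilute/[Cd²⁺]_conc = 4.8 × 10^-4/0.0219 = 0.0219.
E = 0 − (0.0592/2) log Q = −(0.0592/2)(-1.659) = 0.0491 V.

0.049 V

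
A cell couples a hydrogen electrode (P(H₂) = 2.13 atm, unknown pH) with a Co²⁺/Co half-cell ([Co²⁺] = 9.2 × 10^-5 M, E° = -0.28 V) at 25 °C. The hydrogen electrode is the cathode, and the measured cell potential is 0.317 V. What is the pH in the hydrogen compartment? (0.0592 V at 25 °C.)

pH = 1.23

E°_cell = 0.28 V and n = 2.
log Q = n(E° − E)/0.0592 = 2×(0.28 − 0.317)/0.0592 = -1.250.
With Q = [Co²⁺]·P(H₂) / [H⁺]^2, solving for [H⁺] gives log[H⁺] = -1.229, so pH = 1.23.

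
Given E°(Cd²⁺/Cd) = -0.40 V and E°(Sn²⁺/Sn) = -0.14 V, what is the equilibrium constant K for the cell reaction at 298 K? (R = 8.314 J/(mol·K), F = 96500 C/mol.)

6.3 × 10^8

E°_cell = -0.14 − (-0.40) = 0.26 V, with n = 2 electrons transferred.
At equilibrium E = 0, so the Nernst equation gives ln K = nFE°/RT = (2)(96500)(0.26)/((8.314)(298)) = 20.25.
K = e^20.25 = 6.3 × 10^8.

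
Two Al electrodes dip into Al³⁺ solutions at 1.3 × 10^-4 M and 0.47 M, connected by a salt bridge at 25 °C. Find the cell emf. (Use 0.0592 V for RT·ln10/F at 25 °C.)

Both half-cells are Al³⁺/Al, so E°_cell = 0. The concentrated side is the cathode; the cell reaction moves Al³⁺ from high to low concentration with n = 3.
Q = [Al³⁺]_dilute/[Al³⁺]_conc = 1.3 × 10^-4/0.47 = 2.77 × 10^-4.
E = 0 − (0.0592/3) log Q = −(0.0592/3)(-3.558) = 0.0702 V.

0.070 V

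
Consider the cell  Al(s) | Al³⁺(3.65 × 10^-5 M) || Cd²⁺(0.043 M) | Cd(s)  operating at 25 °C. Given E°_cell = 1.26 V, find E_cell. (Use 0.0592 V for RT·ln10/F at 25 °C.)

Balancing electrons gives n = 6; the reaction quotient is Q = [Al³⁺]^2/[Cd²⁺]^3 = 1.68 × 10^-5.
At 25 °C, E = E° − (0.0592/n) log Q = 1.26 − (0.0592/6)(-4.776) = 1.260 + 0.047 = 1.307 V.

1.31 V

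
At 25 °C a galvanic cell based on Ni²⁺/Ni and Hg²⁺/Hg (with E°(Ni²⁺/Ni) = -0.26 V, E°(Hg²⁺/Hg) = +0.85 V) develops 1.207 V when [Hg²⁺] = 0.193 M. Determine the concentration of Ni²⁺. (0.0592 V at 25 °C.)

1 × 10^-4 M

From the Nernst equation, log Q = n(E° − E)/0.0592 = 2(1.11 − 1.207)/0.0592 = -3.277, so Q = 5.28 × 10^-4.
With Q = [Ni²⁺]/[Hg²⁺] and the known concentrations, [Ni²⁺] in the numerator gives [Ni²⁺] = 1 × 10^-4 M.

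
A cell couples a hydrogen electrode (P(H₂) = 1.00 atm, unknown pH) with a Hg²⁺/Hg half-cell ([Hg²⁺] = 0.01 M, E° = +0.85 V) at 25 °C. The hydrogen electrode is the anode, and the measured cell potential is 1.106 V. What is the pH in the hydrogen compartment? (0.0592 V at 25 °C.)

E°_cell = 0.85 V and n = 2.
log Q = n(E° − E)/0.0592 = 2×(0.85 − 1.106)/0.0592 = -8.649.
With Q = [H⁺]^2 / ([Hg²⁺]·P(H₂)), solving for [H⁺] gives log[H⁺] = -5.324, so pH = 5.32.

pH = 5.32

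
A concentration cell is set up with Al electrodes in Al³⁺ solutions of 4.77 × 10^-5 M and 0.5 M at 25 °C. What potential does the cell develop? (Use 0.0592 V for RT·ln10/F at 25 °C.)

0.079 V

Both half-cells are Al³⁺/Al, so E°_cell = 0. The concentrated side is the cathode; the cell reaction moves Al³⁺ from high to low concentration with n = 3.
Q = [Al³⁺]_dilute/[Al³⁺]_conc = 4.77 × 10^-5/0.5 = 9.54 × 10^-5.
E = 0 − (0.0592/3) log Q = −(0.0592/3)(-4.020) = 0.0793 V.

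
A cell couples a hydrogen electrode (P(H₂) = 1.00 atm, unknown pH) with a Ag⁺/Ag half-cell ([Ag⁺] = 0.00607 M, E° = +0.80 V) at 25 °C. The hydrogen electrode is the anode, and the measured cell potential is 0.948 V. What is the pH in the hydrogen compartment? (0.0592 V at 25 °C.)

pH = 4.72

E°_cell = 0.80 V and n = 2.
log Q = n(E° − E)/0.0592 = 2×(0.80 − 0.948)/0.0592 = -5.000.
With Q = [H⁺]^2 / ([Ag⁺]^2·P(H₂)), solving for [H⁺] gives log[H⁺] = -4.717, so pH = 4.72.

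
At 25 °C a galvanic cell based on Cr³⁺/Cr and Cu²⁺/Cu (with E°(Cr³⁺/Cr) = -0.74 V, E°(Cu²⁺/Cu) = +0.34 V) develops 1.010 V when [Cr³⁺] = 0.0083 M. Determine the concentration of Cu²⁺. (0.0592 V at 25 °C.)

From the Nernst equation, log Q = n(E° − E)/0.0592 = 6(1.08 − 1.010)/0.0592 = 7.095, so Q = 1.24 × 10^7.
With Q = [Cr³⁺]^2/[Cu²⁺]^3 and the known concentrations, [Cu²⁺]^3 in the denominator gives [Cu²⁺] = 1.8 × 10^-4 M.

1.8 × 10^-4 M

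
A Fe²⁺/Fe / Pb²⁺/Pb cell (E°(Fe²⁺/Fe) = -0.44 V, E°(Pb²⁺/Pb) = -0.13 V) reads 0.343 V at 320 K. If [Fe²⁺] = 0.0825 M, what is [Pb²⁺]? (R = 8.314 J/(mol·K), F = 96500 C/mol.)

0.9 M

From the Nernst equation, ln Q = nF(E° − E)/RT = 2×96500×(0.31 − 0.343)/(8.314×320) = -2.394, so Q = 0.0913.
With Q = [Fe²⁺]/[Pb²⁺] and the known concentrations, [Pb²⁺] in the denominator gives [Pb²⁺] = 0.9 M.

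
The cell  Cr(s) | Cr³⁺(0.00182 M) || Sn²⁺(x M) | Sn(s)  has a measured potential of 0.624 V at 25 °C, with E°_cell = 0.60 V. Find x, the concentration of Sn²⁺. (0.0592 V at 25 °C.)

From the Nernst equation, log Q = n(E° − E)/0.0592 = 6(0.60 − 0.624)/0.0592 = -2.432, so Q = 0.00369.
With Q = [Cr³⁺]^2/[Sn²⁺]^3 and the known concentrations, [Sn²⁺]^3 in the denominator gives [Sn²⁺] = 0.096 M.

0.096 M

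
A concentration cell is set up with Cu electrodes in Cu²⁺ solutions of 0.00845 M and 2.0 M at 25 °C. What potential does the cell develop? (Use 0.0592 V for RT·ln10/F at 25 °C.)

Both half-cells are Cu²⁺/Cu, so E°_cell = 0. The concentrated side is the cathode; the cell reaction moves Cu²⁺ from high to low concentration with n = 2.
Q = [Cu²⁺]_dilute/[Cu²⁺]_conc = 0.00845/2.0 = 0.00422.
E = 0 − (0.0592/2) log Q = −(0.0592/2)(-2.374) = 0.0703 V.

0.070 V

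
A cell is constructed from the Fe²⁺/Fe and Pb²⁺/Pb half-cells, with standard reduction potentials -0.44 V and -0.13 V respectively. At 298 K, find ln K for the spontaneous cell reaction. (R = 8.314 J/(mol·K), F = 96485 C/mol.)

E°_cell = -0.13 − (-0.44) = 0.31 V, with n = 2 electrons transferred.
At equilibrium E = 0, so the Nernst equation gives ln K = nFE°/RT = (2)(96485)(0.31)/((8.314)(298)) = 24.14.

ln K = 24.1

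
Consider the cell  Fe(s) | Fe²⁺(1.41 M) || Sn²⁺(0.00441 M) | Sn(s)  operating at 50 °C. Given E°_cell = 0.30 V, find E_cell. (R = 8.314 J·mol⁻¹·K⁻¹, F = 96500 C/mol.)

0.220 V

Balancing electrons gives n = 2; the reaction quotient is Q = [Fe²⁺]/[Sn²⁺] = 320.
E = E° − (RT/nF) ln Q = 0.30 − (8.314×323)/(2×96500) × (5.767) = 0.300 − 0.080 = 0.220 V.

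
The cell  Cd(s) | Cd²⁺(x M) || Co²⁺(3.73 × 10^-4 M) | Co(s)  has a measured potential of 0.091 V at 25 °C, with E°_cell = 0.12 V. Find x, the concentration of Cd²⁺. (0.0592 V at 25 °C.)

From the Nernst equation, log Q = n(E° − E)/0.0592 = 2(0.12 − 0.091)/0.0592 = 0.980, so Q = 9.54.
With Q = [Cd²⁺]/[Co²⁺] and the known concentrations, [Cd²⁺] in the numerator gives [Cd²⁺] = 0.0036 M.

0.0036 M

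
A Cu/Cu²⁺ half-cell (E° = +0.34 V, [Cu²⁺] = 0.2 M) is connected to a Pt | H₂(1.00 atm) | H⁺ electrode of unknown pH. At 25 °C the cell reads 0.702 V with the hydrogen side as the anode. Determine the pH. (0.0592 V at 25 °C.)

pH = 6.46

E°_cell = 0.34 V and n = 2.
log Q = n(E° − E)/0.0592 = 2×(0.34 − 0.702)/0.0592 = -12.230.
With Q = [H⁺]^2 / ([Cu²⁺]·P(H₂)), solving for [H⁺] gives log[H⁺] = -6.464, so pH = 6.46.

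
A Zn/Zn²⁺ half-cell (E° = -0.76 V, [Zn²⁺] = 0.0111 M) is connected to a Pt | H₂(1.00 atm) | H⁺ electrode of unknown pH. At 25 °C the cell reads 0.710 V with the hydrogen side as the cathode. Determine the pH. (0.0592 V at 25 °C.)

E°_cell = 0.76 V and n = 2.
log Q = n(E° − E)/0.0592 = 2×(0.76 − 0.710)/0.0592 = 1.689.
With Q = [Zn²⁺]·P(H₂) / [H⁺]^2, solving for [H⁺] gives log[H⁺] = -1.822, so pH = 1.82.

pH = 1.82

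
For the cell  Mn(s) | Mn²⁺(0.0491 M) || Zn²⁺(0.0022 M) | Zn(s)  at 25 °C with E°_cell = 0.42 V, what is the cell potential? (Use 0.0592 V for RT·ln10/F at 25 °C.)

0.380 V

Balancing electrons gives n = 2; the reaction quotient is Q = [Mn²⁺]/[Zn²⁺] = 22.3.
At 25 °C, E = E° − (0.0592/n) log Q = 0.42 − (0.0592/2)(1.349) = 0.420 − 0.040 = 0.380 V.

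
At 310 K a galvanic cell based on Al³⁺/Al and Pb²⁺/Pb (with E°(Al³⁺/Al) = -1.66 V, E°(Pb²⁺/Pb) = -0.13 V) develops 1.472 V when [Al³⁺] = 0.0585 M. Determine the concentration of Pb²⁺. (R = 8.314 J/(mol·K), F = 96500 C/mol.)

From the Nernst equation, ln Q = nF(E° − E)/RT = 6×96500×(1.53 − 1.472)/(8.314×310) = 13.030, so Q = 4.56 × 10^5.
With Q = [Al³⁺]^2/[Pb²⁺]^3 and the known concentrations, [Pb²⁺]^3 in the denominator gives [Pb²⁺] = 0.002 M.

0.002 M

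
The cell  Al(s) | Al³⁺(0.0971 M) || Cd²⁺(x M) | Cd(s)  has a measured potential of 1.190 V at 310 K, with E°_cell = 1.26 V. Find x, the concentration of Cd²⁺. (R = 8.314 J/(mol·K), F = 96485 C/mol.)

0.0011 M

From the Nernst equation, ln Q = nF(E° − E)/RT = 6×96485×(1.26 − 1.190)/(8.314×310) = 15.723, so Q = 6.74 × 10^6.
With Q = [Al³⁺]^2/[Cd²⁺]^3 and the known concentrations, [Cd²⁺]^3 in the denominator gives [Cd²⁺] = 0.0011 M.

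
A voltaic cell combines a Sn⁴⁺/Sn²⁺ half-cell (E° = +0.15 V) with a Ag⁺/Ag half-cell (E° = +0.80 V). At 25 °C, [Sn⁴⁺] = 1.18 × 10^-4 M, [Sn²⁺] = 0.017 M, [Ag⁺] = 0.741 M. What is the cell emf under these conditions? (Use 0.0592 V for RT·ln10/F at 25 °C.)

The Ag⁺/Ag couple has the higher reduction potential and acts as the cathode, so E°_cell = +0.80 − (+0.15) = 0.65 V.
Balancing electrons gives n = 2; the reaction quotient is Q = [Sn⁴⁺]/([Sn²⁺]·[Ag⁺]^2) = 0.0126.
At 25 °C, E = E° − (0.0592/n) log Q = 0.65 − (0.0592/2)(-1.898) = 0.650 + 0.056 = 0.706 V.

0.706 V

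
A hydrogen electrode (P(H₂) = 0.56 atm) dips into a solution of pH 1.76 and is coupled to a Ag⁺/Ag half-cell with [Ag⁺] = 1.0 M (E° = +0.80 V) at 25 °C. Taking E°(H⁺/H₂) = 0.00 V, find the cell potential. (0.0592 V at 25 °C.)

The Ag⁺/Ag couple is the cathode, so E°_cell = 0.80 V; n = 2.
[H⁺] = 10^(−1.76) = 0.017 M, and Q = [H⁺]^2 / ([Ag⁺]^2·P(H₂)) = 5.39 × 10^-4.
E = E° − (0.0592/2) log Q = 0.80 − (0.0592/2)(-3.268) = 0.897 V.

0.90 V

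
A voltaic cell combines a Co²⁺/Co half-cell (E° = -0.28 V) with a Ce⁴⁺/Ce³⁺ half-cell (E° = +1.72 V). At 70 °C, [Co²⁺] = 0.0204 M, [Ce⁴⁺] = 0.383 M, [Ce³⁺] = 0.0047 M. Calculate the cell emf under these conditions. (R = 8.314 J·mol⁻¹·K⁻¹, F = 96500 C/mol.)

2.19 V

The Ce⁴⁺/Ce³⁺ couple has the higher reduction potential and acts as the cathode, so E°_cell = +1.72 − (-0.28) = 2.00 V.
Balancing electrons gives n = 2; the reaction quotient is Q = [Co²⁺]·[Ce³⁺]^2/[Ce⁴⁺]^2 = 3.07 × 10^-6.
E = E° − (RT/nF) ln Q = 2.00 − (8.314×343)/(2×96500) × (-12.693) = 2.000 + 0.188 = 2.188 V.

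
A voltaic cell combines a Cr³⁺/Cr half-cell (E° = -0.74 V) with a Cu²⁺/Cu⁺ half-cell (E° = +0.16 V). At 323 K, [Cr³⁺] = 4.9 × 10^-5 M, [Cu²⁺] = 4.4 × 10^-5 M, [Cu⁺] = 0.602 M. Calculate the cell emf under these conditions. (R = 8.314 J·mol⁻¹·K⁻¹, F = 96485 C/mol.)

0.727 V

The Cu²⁺/Cu⁺ couple has the higher reduction potential and acts as the cathode, so E°_cell = +0.16 − (-0.74) = 0.90 V.
Balancing electrons gives n = 3; the reaction quotient is Q = [Cr³⁺]·[Cu⁺]^3/[Cu²⁺]^3 = 1.25 × 10^8.
E = E° − (RT/nF) ln Q = 0.90 − (8.314×323)/(3×96485) × (18.648) = 0.900 − 0.173 = 0.727 V.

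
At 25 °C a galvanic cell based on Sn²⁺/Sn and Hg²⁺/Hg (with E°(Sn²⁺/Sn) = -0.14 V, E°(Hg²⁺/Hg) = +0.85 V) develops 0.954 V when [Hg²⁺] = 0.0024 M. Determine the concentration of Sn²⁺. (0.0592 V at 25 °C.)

From the Nernst equation, log Q = n(E° − E)/0.0592 = 2(0.99 − 0.954)/0.0592 = 1.216, so Q = 16.5.
With Q = [Sn²⁺]/[Hg²⁺] and the known concentrations, [Sn²⁺] in the numerator gives [Sn²⁺] = 0.039 M.

0.039 M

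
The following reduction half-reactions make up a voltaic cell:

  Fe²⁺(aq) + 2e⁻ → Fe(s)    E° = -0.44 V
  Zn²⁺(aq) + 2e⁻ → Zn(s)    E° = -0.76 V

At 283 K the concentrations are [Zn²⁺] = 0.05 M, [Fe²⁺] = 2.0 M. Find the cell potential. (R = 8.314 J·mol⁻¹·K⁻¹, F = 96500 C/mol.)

0.365 V

The Fe²⁺/Fe couple has the higher reduction potential and acts as the cathode, so E°_cell = -0.44 − (-0.76) = 0.32 V.
Balancing electrons gives n = 2; the reaction quotient is Q = [Zn²⁺]/[Fe²⁺] = 0.0250.
E = E° − (RT/nF) ln Q = 0.32 − (8.314×283)/(2×96500) × (-3.689) = 0.320 + 0.045 = 0.365 V.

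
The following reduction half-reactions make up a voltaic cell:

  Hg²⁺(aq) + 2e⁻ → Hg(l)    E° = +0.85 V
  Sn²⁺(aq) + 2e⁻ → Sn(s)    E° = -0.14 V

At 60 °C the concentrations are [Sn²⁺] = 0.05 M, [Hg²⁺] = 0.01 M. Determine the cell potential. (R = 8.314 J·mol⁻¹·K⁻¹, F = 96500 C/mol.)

The Hg²⁺/Hg couple has the higher reduction potential and acts as the cathode, so E°_cell = +0.85 − (-0.14) = 0.99 V.
Balancing electrons gives n = 2; the reaction quotient is Q = [Sn²⁺]/[Hg²⁺] = 5.00.
E = E° − (RT/nF) ln Q = 0.99 − (8.314×333)/(2×96500) × (1.609) = 0.990 − 0.023 = 0.967 V.

0.967 V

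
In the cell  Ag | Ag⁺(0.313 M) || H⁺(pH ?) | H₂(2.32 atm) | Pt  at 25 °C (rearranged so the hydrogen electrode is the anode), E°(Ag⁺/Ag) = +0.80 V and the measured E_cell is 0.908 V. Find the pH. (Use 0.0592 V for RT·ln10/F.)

E°_cell = 0.80 V and n = 2.
log Q = n(E° − E)/0.0592 = 2×(0.80 − 0.908)/0.0592 = -3.649.
With Q = [H⁺]^2 / ([Ag⁺]^2·P(H₂)), solving for [H⁺] gives log[H⁺] = -2.146, so pH = 2.15.

pH = 2.15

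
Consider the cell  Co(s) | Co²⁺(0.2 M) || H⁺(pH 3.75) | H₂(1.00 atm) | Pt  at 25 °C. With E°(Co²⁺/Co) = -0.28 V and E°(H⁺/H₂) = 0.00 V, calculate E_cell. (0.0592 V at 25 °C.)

The hydrogen couple is the cathode, so E°_cell = 0.28 V; n = 2.
[H⁺] = 10^(−3.75) = 1.8 × 10^-4 M, and Q = [Co²⁺]·P(H₂) / [H⁺]^2 = 6.32 × 10^6.
E = E° − (0.0592/2) log Q = 0.28 − (0.0592/2)(6.801) = 0.079 V.

0.079 V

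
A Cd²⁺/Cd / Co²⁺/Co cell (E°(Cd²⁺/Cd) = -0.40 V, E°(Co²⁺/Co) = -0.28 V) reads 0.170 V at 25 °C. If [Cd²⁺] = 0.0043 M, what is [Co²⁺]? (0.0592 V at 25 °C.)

From the Nernst equation, log Q = n(E° − E)/0.0592 = 2(0.12 − 0.170)/0.0592 = -1.689, so Q = 0.0205.
With Q = [Cd²⁺]/[Co²⁺] and the known concentrations, [Co²⁺] in the denominator gives [Co²⁺] = 0.21 M.

0.21 M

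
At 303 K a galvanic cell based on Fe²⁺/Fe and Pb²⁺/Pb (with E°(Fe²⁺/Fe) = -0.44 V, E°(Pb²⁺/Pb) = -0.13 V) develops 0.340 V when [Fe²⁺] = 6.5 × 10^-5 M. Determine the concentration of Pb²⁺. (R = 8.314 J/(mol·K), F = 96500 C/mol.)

6.5 × 10^-4 M

From the Nernst equation, ln Q = nF(E° − E)/RT = 2×96500×(0.31 − 0.340)/(8.314×303) = -2.298, so Q = 0.100.
With Q = [Fe²⁺]/[Pb²⁺] and the known concentrations, [Pb²⁺] in the denominator gives [Pb²⁺] = 6.5 × 10^-4 M.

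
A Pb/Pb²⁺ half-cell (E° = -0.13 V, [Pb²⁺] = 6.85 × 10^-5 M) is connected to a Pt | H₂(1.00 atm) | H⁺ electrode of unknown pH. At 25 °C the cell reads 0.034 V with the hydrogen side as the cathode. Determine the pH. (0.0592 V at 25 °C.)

pH = 3.70

E°_cell = 0.13 V and n = 2.
log Q = n(E° − E)/0.0592 = 2×(0.13 − 0.034)/0.0592 = 3.243.
With Q = [Pb²⁺]·P(H₂) / [H⁺]^2, solving for [H⁺] gives log[H⁺] = -3.704, so pH = 3.70.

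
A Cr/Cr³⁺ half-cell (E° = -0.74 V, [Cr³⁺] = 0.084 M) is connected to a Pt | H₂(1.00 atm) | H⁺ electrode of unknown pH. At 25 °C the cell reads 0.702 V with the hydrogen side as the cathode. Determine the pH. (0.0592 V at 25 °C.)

E°_cell = 0.74 V and n = 6.
log Q = n(E° − E)/0.0592 = 6×(0.74 − 0.702)/0.0592 = 3.851.
With Q = [Cr³⁺]^2·P(H₂)^3 / [H⁺]^6, solving for [H⁺] gives log[H⁺] = -1.000, so pH = 1.00.

pH = 1.00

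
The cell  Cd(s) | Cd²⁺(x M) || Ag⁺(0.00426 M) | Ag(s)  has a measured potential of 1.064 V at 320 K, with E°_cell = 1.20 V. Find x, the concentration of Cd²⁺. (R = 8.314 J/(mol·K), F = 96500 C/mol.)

From the Nernst equation, ln Q = nF(E° − E)/RT = 2×96500×(1.20 − 1.064)/(8.314×320) = 9.866, so Q = 1.93 × 10^4.
With Q = [Cd²⁺]/[Ag⁺]^2 and the known concentrations, [Cd²⁺] in the numerator gives [Cd²⁺] = 0.35 M.

0.35 M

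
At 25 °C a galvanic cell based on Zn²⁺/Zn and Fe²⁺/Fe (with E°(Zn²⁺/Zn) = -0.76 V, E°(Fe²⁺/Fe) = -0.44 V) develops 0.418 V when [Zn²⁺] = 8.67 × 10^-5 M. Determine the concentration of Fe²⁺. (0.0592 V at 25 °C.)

0.18 M

From the Nernst equation, log Q = n(E° − E)/0.0592 = 2(0.32 − 0.418)/0.0592 = -3.311, so Q = 4.89 × 10^-4.
With Q = [Zn²⁺]/[Fe²⁺] and the known concentrations, [Fe²⁺] in the denominator gives [Fe²⁺] = 0.18 M.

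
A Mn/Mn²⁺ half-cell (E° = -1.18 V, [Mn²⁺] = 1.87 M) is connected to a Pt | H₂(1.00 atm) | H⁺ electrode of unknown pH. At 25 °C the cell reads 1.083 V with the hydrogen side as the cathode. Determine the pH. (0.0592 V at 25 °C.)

pH = 1.50

E°_cell = 1.18 V and n = 2.
log Q = n(E° − E)/0.0592 = 2×(1.18 − 1.083)/0.0592 = 3.277.
With Q = [Mn²⁺]·P(H₂) / [H⁺]^2, solving for [H⁺] gives log[H⁺] = -1.503, so pH = 1.50.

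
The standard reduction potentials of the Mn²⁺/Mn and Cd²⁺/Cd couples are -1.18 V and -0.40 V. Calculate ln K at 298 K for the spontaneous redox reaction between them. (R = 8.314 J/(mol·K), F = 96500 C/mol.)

ln K = 60.8

E°_cell = -0.40 − (-1.18) = 0.78 V, with n = 2 electrons transferred.
At equilibrium E = 0, so the Nernst equation gives ln K = nFE°/RT = (2)(96500)(0.78)/((8.314)(298)) = 60.76.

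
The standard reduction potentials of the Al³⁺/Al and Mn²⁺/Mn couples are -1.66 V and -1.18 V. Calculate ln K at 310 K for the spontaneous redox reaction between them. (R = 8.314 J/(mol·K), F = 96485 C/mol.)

E°_cell = -1.18 − (-1.66) = 0.48 V, with n = 6 electrons transferred.
At equilibrium E = 0, so the Nernst equation gives ln K = nFE°/RT = (6)(96485)(0.48)/((8.314)(310)) = 107.82.

ln K = 107.8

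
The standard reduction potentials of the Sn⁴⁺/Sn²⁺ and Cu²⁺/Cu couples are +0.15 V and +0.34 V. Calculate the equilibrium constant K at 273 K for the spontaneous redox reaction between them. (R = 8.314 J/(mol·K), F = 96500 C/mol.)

1 × 10^7

E°_cell = +0.34 − (+0.15) = 0.19 V, with n = 2 electrons transferred.
At equilibrium E = 0, so the Nernst equation gives ln K = nFE°/RT = (2)(96500)(0.19)/((8.314)(273)) = 16.16.
K = e^16.16 = 1 × 10^7.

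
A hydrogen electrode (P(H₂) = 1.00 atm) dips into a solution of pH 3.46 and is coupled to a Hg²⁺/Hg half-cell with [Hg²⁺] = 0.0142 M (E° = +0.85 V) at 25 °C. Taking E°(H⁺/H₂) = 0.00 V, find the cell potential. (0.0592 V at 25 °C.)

1.00 V

The Hg²⁺/Hg couple is the cathode, so E°_cell = 0.85 V; n = 2.
[H⁺] = 10^(−3.46) = 3.5 × 10^-4 M, and Q = [H⁺]^2 / ([Hg²⁺]·P(H₂)) = 8.47 × 10^-6.
E = E° − (0.0592/2) log Q = 0.85 − (0.0592/2)(-5.072) = 1.000 V.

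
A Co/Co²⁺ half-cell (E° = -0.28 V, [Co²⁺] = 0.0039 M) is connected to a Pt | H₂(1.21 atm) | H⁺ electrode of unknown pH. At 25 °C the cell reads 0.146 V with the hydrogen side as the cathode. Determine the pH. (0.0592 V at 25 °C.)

E°_cell = 0.28 V and n = 2.
log Q = n(E° − E)/0.0592 = 2×(0.28 − 0.146)/0.0592 = 4.527.
With Q = [Co²⁺]·P(H₂) / [H⁺]^2, solving for [H⁺] gives log[H⁺] = -3.427, so pH = 3.43.

pH = 3.43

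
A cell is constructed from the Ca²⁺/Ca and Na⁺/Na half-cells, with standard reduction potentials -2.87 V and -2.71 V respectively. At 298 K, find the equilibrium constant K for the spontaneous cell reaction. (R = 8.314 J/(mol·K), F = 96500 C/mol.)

2.6 × 10^5

E°_cell = -2.71 − (-2.87) = 0.16 V, with n = 2 electrons transferred.
At equilibrium E = 0, so the Nernst equation gives ln K = nFE°/RT = (2)(96500)(0.16)/((8.314)(298)) = 12.46.
K = e^12.46 = 2.6 × 10^5.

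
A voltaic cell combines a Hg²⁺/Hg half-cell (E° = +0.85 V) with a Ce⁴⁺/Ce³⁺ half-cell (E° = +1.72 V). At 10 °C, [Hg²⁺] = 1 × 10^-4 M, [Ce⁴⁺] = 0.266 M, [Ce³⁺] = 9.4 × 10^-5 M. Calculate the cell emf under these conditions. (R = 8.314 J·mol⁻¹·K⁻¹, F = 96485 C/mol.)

The Ce⁴⁺/Ce³⁺ couple has the higher reduction potential and acts as the cathode, so E°_cell = +1.72 − (+0.85) = 0.87 V.
Balancing electrons gives n = 2; the reaction quotient is Q = [Hg²⁺]·[Ce³⁺]^2/[Ce⁴⁺]^2 = 1.25 × 10^-11.
E = E° − (RT/nF) ln Q = 0.87 − (8.314×283)/(2×96485) × (-25.106) = 0.870 + 0.306 = 1.176 V.

1.18 V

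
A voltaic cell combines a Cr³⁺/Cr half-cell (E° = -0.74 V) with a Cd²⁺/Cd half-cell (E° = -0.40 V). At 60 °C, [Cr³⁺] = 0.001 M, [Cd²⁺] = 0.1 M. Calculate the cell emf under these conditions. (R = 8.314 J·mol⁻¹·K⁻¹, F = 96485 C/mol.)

0.373 V

The Cd²⁺/Cd couple has the higher reduction potential and acts as the cathode, so E°_cell = -0.40 − (-0.74) = 0.34 V.
Balancing electrons gives n = 6; the reaction quotient is Q = [Cr³⁺]^2/[Cd²⁺]^3 = 0.00100.
E = E° − (RT/nF) ln Q = 0.34 − (8.314×333)/(6×96485) × (-6.908) = 0.340 + 0.033 = 0.373 V.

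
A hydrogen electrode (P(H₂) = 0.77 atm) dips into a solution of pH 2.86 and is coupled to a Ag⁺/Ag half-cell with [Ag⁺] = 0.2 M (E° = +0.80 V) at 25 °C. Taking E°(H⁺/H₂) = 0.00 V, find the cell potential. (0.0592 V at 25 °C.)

The Ag⁺/Ag couple is the cathode, so E°_cell = 0.80 V; n = 2.
[H⁺] = 10^(−2.86) = 0.0014 M, and Q = [H⁺]^2 / ([Ag⁺]^2·P(H₂)) = 6.19 × 10^-5.
E = E° − (0.0592/2) log Q = 0.80 − (0.0592/2)(-4.209) = 0.925 V.

0.92 V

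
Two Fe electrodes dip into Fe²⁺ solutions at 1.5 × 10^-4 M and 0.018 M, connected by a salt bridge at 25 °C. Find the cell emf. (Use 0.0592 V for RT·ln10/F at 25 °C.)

Both half-cells are Fe²⁺/Fe, so E°_cell = 0. The concentrated side is the cathode; the cell reaction moves Fe²⁺ from high to low concentration with n = 2.
Q = [Fe²⁺]_dilute/[Fe²⁺]_conc = 1.5 × 10^-4/0.018 = 0.00833.
E = 0 − (0.0592/2) log Q = −(0.0592/2)(-2.079) = 0.0615 V.

0.062 V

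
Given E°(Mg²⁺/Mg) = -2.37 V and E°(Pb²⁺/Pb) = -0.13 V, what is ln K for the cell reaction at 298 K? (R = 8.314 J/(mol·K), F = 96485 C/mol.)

ln K = 174.5

E°_cell = -0.13 − (-2.37) = 2.24 V, with n = 2 electrons transferred.
At equilibrium E = 0, so the Nernst equation gives ln K = nFE°/RT = (2)(96485)(2.24)/((8.314)(298)) = 174.47.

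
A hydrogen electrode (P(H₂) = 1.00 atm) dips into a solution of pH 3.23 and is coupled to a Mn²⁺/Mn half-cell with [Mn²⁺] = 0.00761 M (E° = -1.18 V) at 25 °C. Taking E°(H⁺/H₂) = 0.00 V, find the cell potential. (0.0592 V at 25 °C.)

The hydrogen couple is the cathode, so E°_cell = 1.18 V; n = 2.
[H⁺] = 10^(−3.23) = 5.9 × 10^-4 M, and Q = [Mn²⁺]·P(H₂) / [H⁺]^2 = 2.19 × 10^4.
E = E° − (0.0592/2) log Q = 1.18 − (0.0592/2)(4.341) = 1.052 V.

1.05 V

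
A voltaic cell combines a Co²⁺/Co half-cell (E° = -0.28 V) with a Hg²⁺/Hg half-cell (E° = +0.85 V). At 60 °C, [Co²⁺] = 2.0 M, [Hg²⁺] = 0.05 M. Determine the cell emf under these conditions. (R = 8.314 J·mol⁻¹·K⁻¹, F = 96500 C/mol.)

The Hg²⁺/Hg couple has the higher reduction potential and acts as the cathode, so E°_cell = +0.85 − (-0.28) = 1.13 V.
Balancing electrons gives n = 2; the reaction quotient is Q = [Co²⁺]/[Hg²⁺] = 40.0.
E = E° − (RT/nF) ln Q = 1.13 − (8.314×333)/(2×96500) × (3.689) = 1.130 − 0.053 = 1.077 V.

1.08 V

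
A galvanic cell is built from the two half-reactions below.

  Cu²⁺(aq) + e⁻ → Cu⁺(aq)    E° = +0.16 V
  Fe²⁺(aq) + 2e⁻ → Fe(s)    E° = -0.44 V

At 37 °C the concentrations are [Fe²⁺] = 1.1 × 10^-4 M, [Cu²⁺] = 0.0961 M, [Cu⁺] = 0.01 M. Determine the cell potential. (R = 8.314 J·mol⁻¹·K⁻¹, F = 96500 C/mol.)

The Cu²⁺/Cu⁺ couple has the higher reduction potential and acts as the cathode, so E°_cell = +0.16 − (-0.44) = 0.60 V.
Balancing electrons gives n = 2; the reaction quotient is Q = [Fe²⁺]·[Cu⁺]^2/[Cu²⁺]^2 = 1.19 × 10^-6.
E = E° − (RT/nF) ln Q = 0.60 − (8.314×310)/(2×96500) × (-13.641) = 0.600 + 0.182 = 0.782 V.

0.782 V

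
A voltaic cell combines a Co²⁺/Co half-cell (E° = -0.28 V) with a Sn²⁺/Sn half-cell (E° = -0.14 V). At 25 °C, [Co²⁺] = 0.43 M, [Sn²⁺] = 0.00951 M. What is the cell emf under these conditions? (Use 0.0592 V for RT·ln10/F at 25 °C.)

The Sn²⁺/Sn couple has the higher reduction potential and acts as the cathode, so E°_cell = -0.14 − (-0.28) = 0.14 V.
Balancing electrons gives n = 2; the reaction quotient is Q = [Co²⁺]/[Sn²⁺] = 45.2.
At 25 °C, E = E° − (0.0592/n) log Q = 0.14 − (0.0592/2)(1.655) = 0.140 − 0.049 = 0.091 V.

0.091 V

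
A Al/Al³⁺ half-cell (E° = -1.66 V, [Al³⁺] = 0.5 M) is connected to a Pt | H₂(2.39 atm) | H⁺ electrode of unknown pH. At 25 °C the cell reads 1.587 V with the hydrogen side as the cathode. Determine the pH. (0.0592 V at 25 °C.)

pH = 1.14

E°_cell = 1.66 V and n = 6.
log Q = n(E° − E)/0.0592 = 6×(1.66 − 1.587)/0.0592 = 7.399.
With Q = [Al³⁺]^2·P(H₂)^3 / [H⁺]^6, solving for [H⁺] gives log[H⁺] = -1.144, so pH = 1.14.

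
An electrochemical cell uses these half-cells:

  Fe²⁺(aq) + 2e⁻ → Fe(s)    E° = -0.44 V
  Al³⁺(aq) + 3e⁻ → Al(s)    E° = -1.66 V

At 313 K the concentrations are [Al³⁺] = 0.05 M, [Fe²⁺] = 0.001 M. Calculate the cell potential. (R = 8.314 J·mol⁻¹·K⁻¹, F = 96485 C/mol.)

1.15 V

The Fe²⁺/Fe couple has the higher reduction potential and acts as the cathode, so E°_cell = -0.44 − (-1.66) = 1.22 V.
Balancing electrons gives n = 6; the reaction quotient is Q = [Al³⁺]^2/[Fe²⁺]^3 = 2.5 × 10^6.
E = E° − (RT/nF) ln Q = 1.22 − (8.314×313)/(6×96485) × (14.732) = 1.220 − 0.066 = 1.154 V.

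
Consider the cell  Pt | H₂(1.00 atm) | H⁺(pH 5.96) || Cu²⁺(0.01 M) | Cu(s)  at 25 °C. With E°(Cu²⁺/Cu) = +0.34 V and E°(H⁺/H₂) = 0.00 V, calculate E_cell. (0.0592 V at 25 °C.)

0.63 V

The Cu²⁺/Cu couple is the cathode, so E°_cell = 0.34 V; n = 2.
[H⁺] = 10^(−5.96) = 1.1 × 10^-6 M, and Q = [H⁺]^2 / ([Cu²⁺]·P(H₂)) = 1.2 × 10^-10.
E = E° − (0.0592/2) log Q = 0.34 − (0.0592/2)(-9.920) = 0.634 V.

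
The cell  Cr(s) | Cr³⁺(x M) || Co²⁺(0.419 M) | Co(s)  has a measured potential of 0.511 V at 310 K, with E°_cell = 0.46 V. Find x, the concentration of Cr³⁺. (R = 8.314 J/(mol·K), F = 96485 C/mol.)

From the Nernst equation, ln Q = nF(E° − E)/RT = 6×96485×(0.46 − 0.511)/(8.314×310) = -11.455, so Q = 1.06 × 10^-5.
With Q = [Cr³⁺]^2/[Co²⁺]^3 and the known concentrations, [Cr³⁺]^2 in the numerator gives [Cr³⁺] = 8.8 × 10^-4 M.

8.8 × 10^-4 M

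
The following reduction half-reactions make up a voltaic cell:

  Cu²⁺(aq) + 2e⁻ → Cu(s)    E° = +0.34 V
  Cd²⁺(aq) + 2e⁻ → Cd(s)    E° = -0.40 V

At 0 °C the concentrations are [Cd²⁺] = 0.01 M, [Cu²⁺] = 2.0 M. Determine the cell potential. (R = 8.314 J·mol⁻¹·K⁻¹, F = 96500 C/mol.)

The Cu²⁺/Cu couple has the higher reduction potential and acts as the cathode, so E°_cell = +0.34 − (-0.40) = 0.74 V.
Balancing electrons gives n = 2; the reaction quotient is Q = [Cd²⁺]/[Cu²⁺] = 0.00500.
E = E° − (RT/nF) ln Q = 0.74 − (8.314×273)/(2×96500) × (-5.298) = 0.740 + 0.062 = 0.802 V.

0.802 V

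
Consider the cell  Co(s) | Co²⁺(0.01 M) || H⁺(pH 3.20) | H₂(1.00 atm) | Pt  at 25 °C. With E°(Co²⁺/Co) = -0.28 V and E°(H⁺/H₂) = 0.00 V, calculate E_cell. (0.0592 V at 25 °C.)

The hydrogen couple is the cathode, so E°_cell = 0.28 V; n = 2.
[H⁺] = 10^(−3.20) = 6.3 × 10^-4 M, and Q = [Co²⁺]·P(H₂) / [H⁺]^2 = 2.51 × 10^4.
E = E° − (0.0592/2) log Q = 0.28 − (0.0592/2)(4.400) = 0.150 V.

0.15 V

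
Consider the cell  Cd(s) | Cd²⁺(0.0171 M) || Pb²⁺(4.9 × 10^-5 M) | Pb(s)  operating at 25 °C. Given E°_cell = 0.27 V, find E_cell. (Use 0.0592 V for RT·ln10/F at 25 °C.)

0.195 V

Balancing electrons gives n = 2; the reaction quotient is Q = [Cd²⁺]/[Pb²⁺] = 349.
At 25 °C, E = E° − (0.0592/n) log Q = 0.27 − (0.0592/2)(2.543) = 0.270 − 0.075 = 0.195 V.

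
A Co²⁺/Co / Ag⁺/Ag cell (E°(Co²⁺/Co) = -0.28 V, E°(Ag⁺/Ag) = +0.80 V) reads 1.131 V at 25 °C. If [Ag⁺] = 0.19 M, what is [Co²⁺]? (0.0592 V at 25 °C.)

From the Nernst equation, log Q = n(E° − E)/0.0592 = 2(1.08 − 1.131)/0.0592 = -1.723, so Q = 0.0189.
With Q = [Co²⁺]/[Ag⁺]^2 and the known concentrations, [Co²⁺] in the numerator gives [Co²⁺] = 6.8 × 10^-4 M.

6.8 × 10^-4 M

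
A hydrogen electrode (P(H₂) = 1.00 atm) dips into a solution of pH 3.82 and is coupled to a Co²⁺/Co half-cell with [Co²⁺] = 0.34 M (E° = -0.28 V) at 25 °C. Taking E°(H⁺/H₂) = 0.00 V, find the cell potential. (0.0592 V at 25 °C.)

0.068 V

The hydrogen couple is the cathode, so E°_cell = 0.28 V; n = 2.
[H⁺] = 10^(−3.82) = 1.5 × 10^-4 M, and Q = [Co²⁺]·P(H₂) / [H⁺]^2 = 1.48 × 10^7.
E = E° − (0.0592/2) log Q = 0.28 − (0.0592/2)(7.171) = 0.068 V.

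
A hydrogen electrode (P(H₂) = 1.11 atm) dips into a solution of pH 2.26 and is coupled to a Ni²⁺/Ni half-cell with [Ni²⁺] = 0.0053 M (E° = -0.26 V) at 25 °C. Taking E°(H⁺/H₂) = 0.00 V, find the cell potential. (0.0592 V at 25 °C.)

0.19 V

The hydrogen couple is the cathode, so E°_cell = 0.26 V; n = 2.
[H⁺] = 10^(−2.26) = 0.0055 M, and Q = [Ni²⁺]·P(H₂) / [H⁺]^2 = 195.
E = E° − (0.0592/2) log Q = 0.26 − (0.0592/2)(2.290) = 0.192 V.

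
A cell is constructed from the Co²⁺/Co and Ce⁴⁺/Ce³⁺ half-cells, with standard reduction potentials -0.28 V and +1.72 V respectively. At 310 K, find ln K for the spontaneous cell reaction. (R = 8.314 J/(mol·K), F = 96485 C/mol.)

ln K = 149.7

E°_cell = +1.72 − (-0.28) = 2.00 V, with n = 2 electrons transferred.
At equilibrium E = 0, so the Nernst equation gives ln K = nFE°/RT = (2)(96485)(2.00)/((8.314)(310)) = 149.74.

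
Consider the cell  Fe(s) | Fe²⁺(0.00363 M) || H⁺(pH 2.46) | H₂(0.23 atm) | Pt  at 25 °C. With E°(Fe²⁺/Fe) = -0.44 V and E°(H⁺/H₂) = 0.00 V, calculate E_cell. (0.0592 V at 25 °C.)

0.39 V

The hydrogen couple is the cathode, so E°_cell = 0.44 V; n = 2.
[H⁺] = 10^(−2.46) = 0.0035 M, and Q = [Fe²⁺]·P(H₂) / [H⁺]^2 = 69.4.
E = E° − (0.0592/2) log Q = 0.44 − (0.0592/2)(1.842) = 0.385 V.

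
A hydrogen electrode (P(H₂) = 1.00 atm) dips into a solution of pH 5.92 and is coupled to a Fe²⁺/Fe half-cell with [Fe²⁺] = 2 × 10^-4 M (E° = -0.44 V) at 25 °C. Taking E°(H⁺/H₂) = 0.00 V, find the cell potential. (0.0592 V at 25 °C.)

The hydrogen couple is the cathode, so E°_cell = 0.44 V; n = 2.
[H⁺] = 10^(−5.92) = 1.2 × 10^-6 M, and Q = [Fe²⁺]·P(H₂) / [H⁺]^2 = 1.38 × 10^8.
E = E° − (0.0592/2) log Q = 0.44 − (0.0592/2)(8.141) = 0.199 V.

0.20 V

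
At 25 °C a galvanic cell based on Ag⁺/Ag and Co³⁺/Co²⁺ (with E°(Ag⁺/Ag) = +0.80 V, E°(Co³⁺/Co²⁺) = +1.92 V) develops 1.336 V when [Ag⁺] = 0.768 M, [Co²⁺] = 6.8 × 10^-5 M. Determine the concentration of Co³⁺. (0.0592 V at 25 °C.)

From the Nernst equation, log Q = n(E° − E)/0.0592 = 1(1.12 − 1.336)/0.0592 = -3.649, so Q = 2.25 × 10^-4.
With Q = [Ag⁺]·[Co²⁺]/[Co³⁺] and the known concentrations, [Co³⁺] in the denominator gives [Co³⁺] = 0.23 M.

0.23 M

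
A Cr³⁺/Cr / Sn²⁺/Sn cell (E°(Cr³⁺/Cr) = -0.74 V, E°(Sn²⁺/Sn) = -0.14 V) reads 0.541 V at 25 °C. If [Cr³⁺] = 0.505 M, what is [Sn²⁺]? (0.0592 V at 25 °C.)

From the Nernst equation, log Q = n(E° − E)/0.0592 = 6(0.60 − 0.541)/0.0592 = 5.980, so Q = 9.54 × 10^5.
With Q = [Cr³⁺]^2/[Sn²⁺]^3 and the known concentrations, [Sn²⁺]^3 in the denominator gives [Sn²⁺] = 0.0064 M.

0.0064 M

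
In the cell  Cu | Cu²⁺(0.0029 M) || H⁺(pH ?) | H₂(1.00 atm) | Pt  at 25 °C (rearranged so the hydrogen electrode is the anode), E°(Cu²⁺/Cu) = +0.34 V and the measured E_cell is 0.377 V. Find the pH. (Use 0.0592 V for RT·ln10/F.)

pH = 1.89

E°_cell = 0.34 V and n = 2.
log Q = n(E° − E)/0.0592 = 2×(0.34 − 0.377)/0.0592 = -1.250.
With Q = [H⁺]^2 / ([Cu²⁺]·P(H₂)), solving for [H⁺] gives log[H⁺] = -1.894, so pH = 1.89.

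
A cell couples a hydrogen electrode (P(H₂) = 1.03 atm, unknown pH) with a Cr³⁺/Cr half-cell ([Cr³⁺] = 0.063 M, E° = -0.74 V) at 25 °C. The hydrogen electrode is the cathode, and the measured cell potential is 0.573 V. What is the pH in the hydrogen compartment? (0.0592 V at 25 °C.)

pH = 3.21

E°_cell = 0.74 V and n = 6.
log Q = n(E° − E)/0.0592 = 6×(0.74 − 0.573)/0.0592 = 16.926.
With Q = [Cr³⁺]^2·P(H₂)^3 / [H⁺]^6, solving for [H⁺] gives log[H⁺] = -3.215, so pH = 3.21.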